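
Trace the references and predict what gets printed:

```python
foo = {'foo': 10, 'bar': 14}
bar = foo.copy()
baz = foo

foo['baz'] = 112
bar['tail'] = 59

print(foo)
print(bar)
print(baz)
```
{'foo': 10, 'bar': 14, 'baz': 112}
{'foo': 10, 'bar': 14, 'tail': 59}
{'foo': 10, 'bar': 14, 'baz': 112}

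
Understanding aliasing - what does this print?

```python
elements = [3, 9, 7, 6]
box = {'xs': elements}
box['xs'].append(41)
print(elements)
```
[3, 9, 7, 6, 41]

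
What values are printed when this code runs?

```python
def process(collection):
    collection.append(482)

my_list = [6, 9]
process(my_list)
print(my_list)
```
[6, 9, 482]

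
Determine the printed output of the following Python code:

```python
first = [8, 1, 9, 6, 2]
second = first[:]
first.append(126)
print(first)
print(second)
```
[8, 1, 9, 6, 2, 126]
[8, 1, 9, 6, 2]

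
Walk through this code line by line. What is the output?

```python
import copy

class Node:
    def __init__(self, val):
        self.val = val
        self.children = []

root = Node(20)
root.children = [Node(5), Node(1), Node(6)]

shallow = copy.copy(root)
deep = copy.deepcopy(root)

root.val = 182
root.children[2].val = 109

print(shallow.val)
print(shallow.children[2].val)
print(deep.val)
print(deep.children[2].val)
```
20
109
20
6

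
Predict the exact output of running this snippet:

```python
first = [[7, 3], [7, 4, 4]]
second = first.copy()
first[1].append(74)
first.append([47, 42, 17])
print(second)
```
[[7, 3], [7, 4, 4, 74]]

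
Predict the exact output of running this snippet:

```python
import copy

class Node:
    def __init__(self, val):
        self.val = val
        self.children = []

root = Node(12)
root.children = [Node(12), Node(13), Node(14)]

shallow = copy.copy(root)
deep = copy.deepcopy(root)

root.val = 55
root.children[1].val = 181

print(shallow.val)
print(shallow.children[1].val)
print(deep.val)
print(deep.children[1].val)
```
12
181
12
13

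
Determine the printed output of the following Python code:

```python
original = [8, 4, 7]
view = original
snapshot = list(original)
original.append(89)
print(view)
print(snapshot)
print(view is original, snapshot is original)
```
[8, 4, 7, 89]
[8, 4, 7]
True False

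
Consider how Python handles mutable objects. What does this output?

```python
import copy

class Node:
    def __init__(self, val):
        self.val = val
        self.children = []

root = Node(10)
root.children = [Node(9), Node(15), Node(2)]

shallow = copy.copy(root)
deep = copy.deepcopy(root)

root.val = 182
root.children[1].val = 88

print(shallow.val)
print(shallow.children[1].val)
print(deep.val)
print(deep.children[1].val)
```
10
88
10
15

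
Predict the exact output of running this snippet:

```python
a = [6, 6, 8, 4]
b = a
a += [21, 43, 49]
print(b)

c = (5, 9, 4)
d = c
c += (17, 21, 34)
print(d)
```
[6, 6, 8, 4, 21, 43, 49]
(5, 9, 4)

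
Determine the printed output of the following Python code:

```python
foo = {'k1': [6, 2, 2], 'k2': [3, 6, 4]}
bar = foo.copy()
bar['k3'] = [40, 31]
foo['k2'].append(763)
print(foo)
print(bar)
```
{'k1': [6, 2, 2], 'k2': [3, 6, 4, 763]}
{'k1': [6, 2, 2], 'k2': [3, 6, 4, 763], 'k3': [40, 31]}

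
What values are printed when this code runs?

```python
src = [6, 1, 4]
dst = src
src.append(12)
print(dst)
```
[6, 1, 4, 12]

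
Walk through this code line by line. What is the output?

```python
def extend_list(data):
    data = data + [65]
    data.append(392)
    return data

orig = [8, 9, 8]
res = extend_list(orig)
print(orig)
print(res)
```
[8, 9, 8]
[8, 9, 8, 65, 392]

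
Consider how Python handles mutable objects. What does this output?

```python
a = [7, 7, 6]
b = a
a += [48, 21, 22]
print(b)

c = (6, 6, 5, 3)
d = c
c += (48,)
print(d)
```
[7, 7, 6, 48, 21, 22]
(6, 6, 5, 3)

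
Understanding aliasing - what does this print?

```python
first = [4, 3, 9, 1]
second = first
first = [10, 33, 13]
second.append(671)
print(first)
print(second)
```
[10, 33, 13]
[4, 3, 9, 1, 671]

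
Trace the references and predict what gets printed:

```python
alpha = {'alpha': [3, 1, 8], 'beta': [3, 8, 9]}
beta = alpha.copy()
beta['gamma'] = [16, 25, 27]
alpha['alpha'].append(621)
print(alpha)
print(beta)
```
{'alpha': [3, 1, 8, 621], 'beta': [3, 8, 9]}
{'alpha': [3, 1, 8, 621], 'beta': [3, 8, 9], 'gamma': [16, 25, 27]}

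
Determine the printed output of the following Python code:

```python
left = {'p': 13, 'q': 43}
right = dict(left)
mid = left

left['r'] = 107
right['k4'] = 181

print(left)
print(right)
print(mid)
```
{'p': 13, 'q': 43, 'r': 107}
{'p': 13, 'q': 43, 'k4': 181}
{'p': 13, 'q': 43, 'r': 107}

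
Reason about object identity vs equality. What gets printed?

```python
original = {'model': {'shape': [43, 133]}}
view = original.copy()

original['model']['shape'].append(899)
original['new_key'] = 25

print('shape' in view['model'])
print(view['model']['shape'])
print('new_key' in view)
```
True
[43, 133, 899]
False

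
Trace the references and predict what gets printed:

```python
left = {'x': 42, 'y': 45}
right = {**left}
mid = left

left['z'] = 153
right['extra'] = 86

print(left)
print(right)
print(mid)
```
{'x': 42, 'y': 45, 'z': 153}
{'x': 42, 'y': 45, 'extra': 86}
{'x': 42, 'y': 45, 'z': 153}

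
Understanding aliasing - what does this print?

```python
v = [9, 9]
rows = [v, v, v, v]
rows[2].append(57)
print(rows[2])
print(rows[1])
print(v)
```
[9, 9, 57]
[9, 9, 57]
[9, 9, 57]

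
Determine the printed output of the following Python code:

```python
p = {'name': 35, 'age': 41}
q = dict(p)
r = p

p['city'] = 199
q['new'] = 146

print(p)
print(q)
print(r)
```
{'name': 35, 'age': 41, 'city': 199}
{'name': 35, 'age': 41, 'new': 146}
{'name': 35, 'age': 41, 'city': 199}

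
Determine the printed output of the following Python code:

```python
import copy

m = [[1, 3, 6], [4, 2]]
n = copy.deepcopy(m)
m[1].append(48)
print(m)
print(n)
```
[[1, 3, 6], [4, 2, 48]]
[[1, 3, 6], [4, 2]]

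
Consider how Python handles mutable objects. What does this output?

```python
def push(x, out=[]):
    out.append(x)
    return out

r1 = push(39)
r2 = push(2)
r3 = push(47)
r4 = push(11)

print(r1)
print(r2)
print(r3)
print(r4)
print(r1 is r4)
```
[39, 2, 47, 11]
[39, 2, 47, 11]
[39, 2, 47, 11]
[39, 2, 47, 11]
True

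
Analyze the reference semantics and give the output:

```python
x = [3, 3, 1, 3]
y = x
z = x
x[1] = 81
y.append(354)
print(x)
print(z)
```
[3, 81, 1, 3, 354]
[3, 81, 1, 3, 354]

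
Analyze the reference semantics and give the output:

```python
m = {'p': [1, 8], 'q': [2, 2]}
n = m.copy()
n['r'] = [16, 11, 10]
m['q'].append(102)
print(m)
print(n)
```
{'p': [1, 8], 'q': [2, 2, 102]}
{'p': [1, 8], 'q': [2, 2, 102], 'r': [16, 11, 10]}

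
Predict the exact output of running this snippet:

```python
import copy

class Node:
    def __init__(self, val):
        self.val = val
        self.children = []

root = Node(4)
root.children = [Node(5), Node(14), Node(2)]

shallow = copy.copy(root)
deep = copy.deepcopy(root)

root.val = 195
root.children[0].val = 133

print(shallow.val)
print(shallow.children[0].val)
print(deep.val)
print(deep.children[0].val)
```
4
133
4
5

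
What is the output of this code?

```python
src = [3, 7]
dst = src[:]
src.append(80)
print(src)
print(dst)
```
[3, 7, 80]
[3, 7]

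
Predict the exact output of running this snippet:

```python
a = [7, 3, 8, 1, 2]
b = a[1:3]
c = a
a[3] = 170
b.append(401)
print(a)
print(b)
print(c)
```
[7, 3, 8, 170, 2]
[3, 8, 401]
[7, 3, 8, 170, 2]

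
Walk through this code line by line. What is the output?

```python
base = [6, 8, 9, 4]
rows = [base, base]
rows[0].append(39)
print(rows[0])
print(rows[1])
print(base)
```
[6, 8, 9, 4, 39]
[6, 8, 9, 4, 39]
[6, 8, 9, 4, 39]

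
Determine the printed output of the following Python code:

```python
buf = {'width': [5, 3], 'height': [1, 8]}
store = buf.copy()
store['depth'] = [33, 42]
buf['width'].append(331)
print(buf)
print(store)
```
{'width': [5, 3, 331], 'height': [1, 8]}
{'width': [5, 3, 331], 'height': [1, 8], 'depth': [33, 42]}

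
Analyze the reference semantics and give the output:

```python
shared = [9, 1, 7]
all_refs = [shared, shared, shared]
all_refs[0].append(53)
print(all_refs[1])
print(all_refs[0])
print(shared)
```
[9, 1, 7, 53]
[9, 1, 7, 53]
[9, 1, 7, 53]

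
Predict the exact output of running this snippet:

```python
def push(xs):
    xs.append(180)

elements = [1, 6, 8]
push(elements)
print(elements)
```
[1, 6, 8, 180]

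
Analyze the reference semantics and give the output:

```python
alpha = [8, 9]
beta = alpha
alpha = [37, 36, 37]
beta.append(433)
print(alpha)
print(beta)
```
[37, 36, 37]
[8, 9, 433]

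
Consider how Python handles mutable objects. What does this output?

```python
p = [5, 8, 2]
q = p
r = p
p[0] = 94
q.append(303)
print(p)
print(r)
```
[94, 8, 2, 303]
[94, 8, 2, 303]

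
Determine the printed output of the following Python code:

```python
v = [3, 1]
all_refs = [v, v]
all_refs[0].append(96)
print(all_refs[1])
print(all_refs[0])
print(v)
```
[3, 1, 96]
[3, 1, 96]
[3, 1, 96]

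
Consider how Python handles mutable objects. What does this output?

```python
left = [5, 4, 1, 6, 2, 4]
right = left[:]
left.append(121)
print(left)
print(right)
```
[5, 4, 1, 6, 2, 4, 121]
[5, 4, 1, 6, 2, 4]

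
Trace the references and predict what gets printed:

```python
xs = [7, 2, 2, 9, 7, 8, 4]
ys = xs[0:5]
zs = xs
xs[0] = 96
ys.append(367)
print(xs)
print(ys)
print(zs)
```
[96, 2, 2, 9, 7, 8, 4]
[7, 2, 2, 9, 7, 367]
[96, 2, 2, 9, 7, 8, 4]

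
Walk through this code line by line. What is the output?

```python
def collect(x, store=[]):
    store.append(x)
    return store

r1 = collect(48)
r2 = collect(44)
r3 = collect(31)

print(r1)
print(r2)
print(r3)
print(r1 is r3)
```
[48, 44, 31]
[48, 44, 31]
[48, 44, 31]
True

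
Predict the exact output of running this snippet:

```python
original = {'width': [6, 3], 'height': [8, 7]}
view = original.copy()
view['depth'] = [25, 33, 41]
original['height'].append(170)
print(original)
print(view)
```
{'width': [6, 3], 'height': [8, 7, 170]}
{'width': [6, 3], 'height': [8, 7, 170], 'depth': [25, 33, 41]}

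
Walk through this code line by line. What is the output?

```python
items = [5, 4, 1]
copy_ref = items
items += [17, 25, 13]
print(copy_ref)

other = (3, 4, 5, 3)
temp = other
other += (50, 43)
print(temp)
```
[5, 4, 1, 17, 25, 13]
(3, 4, 5, 3)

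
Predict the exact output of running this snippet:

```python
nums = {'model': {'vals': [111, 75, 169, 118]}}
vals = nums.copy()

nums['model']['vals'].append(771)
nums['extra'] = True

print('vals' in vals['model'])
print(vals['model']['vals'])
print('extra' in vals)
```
True
[111, 75, 169, 118, 771]
False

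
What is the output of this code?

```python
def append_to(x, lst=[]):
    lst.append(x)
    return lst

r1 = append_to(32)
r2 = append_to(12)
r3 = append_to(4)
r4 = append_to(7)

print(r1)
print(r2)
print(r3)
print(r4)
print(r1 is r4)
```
[32, 12, 4, 7]
[32, 12, 4, 7]
[32, 12, 4, 7]
[32, 12, 4, 7]
True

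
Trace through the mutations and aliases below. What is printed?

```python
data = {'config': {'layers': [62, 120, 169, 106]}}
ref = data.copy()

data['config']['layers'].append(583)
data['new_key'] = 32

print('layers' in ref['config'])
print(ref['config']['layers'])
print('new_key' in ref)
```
True
[62, 120, 169, 106, 583]
False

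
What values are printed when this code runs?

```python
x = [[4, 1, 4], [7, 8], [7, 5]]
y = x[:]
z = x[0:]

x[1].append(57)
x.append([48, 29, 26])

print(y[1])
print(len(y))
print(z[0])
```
[7, 8, 57]
3
[4, 1, 4]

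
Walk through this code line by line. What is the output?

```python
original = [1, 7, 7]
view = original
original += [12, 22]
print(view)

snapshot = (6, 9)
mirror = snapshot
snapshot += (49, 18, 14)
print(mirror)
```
[1, 7, 7, 12, 22]
(6, 9)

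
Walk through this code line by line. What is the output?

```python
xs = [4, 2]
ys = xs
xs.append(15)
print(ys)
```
[4, 2, 15]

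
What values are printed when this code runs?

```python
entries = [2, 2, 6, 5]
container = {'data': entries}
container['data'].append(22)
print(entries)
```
[2, 2, 6, 5, 22]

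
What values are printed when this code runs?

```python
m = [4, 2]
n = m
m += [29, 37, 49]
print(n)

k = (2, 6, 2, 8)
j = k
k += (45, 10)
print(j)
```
[4, 2, 29, 37, 49]
(2, 6, 2, 8)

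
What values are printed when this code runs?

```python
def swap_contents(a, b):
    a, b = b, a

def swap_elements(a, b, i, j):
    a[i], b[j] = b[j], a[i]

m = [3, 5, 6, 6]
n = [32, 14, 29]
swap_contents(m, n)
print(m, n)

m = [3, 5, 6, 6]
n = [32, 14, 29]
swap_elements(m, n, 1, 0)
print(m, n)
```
[3, 5, 6, 6] [32, 14, 29]
[3, 32, 6, 6] [5, 14, 29]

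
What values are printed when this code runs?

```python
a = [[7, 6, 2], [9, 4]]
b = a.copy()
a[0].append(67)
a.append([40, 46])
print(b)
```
[[7, 6, 2, 67], [9, 4]]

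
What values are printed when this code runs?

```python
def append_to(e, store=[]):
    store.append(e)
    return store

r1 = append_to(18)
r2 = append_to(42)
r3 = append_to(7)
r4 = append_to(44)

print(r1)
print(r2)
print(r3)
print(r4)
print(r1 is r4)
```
[18, 42, 7, 44]
[18, 42, 7, 44]
[18, 42, 7, 44]
[18, 42, 7, 44]
True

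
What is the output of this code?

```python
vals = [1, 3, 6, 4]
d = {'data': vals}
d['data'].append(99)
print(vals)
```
[1, 3, 6, 4, 99]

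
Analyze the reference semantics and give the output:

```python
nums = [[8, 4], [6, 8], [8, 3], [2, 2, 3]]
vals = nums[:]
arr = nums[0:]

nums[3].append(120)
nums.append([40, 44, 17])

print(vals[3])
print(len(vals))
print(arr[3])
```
[2, 2, 3, 120]
4
[2, 2, 3, 120]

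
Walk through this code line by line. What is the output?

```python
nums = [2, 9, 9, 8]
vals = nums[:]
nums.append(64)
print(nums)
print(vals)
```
[2, 9, 9, 8, 64]
[2, 9, 9, 8]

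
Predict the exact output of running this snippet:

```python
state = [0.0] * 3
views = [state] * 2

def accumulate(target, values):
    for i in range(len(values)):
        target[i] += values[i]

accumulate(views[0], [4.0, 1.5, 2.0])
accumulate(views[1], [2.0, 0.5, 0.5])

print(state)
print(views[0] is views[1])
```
[6.0, 2.0, 2.5]
True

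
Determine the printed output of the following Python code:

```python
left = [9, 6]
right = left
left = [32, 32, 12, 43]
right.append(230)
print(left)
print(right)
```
[32, 32, 12, 43]
[9, 6, 230]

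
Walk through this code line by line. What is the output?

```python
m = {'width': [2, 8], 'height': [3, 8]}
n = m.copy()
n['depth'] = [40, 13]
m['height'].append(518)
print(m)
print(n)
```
{'width': [2, 8], 'height': [3, 8, 518]}
{'width': [2, 8], 'height': [3, 8, 518], 'depth': [40, 13]}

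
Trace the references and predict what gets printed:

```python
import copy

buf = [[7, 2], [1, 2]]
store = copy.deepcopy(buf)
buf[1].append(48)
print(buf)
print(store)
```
[[7, 2], [1, 2, 48]]
[[7, 2], [1, 2]]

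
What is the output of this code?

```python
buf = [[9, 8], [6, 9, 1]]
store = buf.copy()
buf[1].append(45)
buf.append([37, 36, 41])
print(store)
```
[[9, 8], [6, 9, 1, 45]]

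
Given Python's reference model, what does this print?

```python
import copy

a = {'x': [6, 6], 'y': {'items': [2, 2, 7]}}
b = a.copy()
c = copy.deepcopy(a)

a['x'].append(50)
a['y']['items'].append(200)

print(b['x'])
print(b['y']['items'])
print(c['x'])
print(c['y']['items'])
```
[6, 6, 50]
[2, 2, 7, 200]
[6, 6]
[2, 2, 7]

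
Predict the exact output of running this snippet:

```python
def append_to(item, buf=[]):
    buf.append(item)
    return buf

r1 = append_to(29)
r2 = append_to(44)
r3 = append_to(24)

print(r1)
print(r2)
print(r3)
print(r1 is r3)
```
[29, 44, 24]
[29, 44, 24]
[29, 44, 24]
True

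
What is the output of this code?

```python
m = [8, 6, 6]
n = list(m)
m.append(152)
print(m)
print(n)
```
[8, 6, 6, 152]
[8, 6, 6]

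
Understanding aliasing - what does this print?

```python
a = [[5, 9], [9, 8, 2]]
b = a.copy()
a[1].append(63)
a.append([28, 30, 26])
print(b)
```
[[5, 9], [9, 8, 2, 63]]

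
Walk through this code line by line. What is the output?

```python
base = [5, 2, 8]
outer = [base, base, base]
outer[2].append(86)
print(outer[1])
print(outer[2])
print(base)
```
[5, 2, 8, 86]
[5, 2, 8, 86]
[5, 2, 8, 86]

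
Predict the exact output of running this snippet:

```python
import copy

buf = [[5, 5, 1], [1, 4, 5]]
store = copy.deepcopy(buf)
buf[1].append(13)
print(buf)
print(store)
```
[[5, 5, 1], [1, 4, 5, 13]]
[[5, 5, 1], [1, 4, 5]]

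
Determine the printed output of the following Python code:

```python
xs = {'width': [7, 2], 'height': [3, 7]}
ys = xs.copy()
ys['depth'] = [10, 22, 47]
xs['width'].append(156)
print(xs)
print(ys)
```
{'width': [7, 2, 156], 'height': [3, 7]}
{'width': [7, 2, 156], 'height': [3, 7], 'depth': [10, 22, 47]}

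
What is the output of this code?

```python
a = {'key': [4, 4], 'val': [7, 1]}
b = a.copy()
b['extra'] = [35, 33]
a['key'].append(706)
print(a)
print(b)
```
{'key': [4, 4, 706], 'val': [7, 1]}
{'key': [4, 4, 706], 'val': [7, 1], 'extra': [35, 33]}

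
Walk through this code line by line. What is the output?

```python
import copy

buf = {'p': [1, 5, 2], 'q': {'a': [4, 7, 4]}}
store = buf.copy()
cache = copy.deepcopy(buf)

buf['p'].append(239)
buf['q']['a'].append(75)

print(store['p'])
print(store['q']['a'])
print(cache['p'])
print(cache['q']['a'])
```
[1, 5, 2, 239]
[4, 7, 4, 75]
[1, 5, 2]
[4, 7, 4]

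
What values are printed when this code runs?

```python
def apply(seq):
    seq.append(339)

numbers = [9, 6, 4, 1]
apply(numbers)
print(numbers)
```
[9, 6, 4, 1, 339]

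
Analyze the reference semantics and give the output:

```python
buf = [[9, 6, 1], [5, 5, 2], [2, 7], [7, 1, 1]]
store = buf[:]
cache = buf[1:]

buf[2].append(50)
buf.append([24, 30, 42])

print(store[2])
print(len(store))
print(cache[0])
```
[2, 7, 50]
4
[5, 5, 2]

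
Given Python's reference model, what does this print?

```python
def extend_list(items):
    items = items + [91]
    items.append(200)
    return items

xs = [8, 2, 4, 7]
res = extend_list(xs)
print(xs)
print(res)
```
[8, 2, 4, 7]
[8, 2, 4, 7, 91, 200]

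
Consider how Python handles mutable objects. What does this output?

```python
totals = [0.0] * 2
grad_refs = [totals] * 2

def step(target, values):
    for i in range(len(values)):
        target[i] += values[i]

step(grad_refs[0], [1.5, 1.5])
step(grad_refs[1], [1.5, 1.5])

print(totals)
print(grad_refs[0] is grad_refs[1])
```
[3.0, 3.0]
True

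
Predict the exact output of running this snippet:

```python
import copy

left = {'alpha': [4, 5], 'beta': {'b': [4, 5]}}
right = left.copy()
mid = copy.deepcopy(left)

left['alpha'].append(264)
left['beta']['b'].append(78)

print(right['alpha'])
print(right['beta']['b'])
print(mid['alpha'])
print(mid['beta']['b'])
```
[4, 5, 264]
[4, 5, 78]
[4, 5]
[4, 5]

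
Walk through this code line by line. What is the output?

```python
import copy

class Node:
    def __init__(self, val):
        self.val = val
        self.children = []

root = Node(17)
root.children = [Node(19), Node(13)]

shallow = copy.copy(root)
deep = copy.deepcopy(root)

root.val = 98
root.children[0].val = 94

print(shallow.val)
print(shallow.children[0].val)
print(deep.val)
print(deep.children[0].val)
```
17
94
17
19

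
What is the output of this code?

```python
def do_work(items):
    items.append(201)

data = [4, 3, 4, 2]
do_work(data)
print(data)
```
[4, 3, 4, 2, 201]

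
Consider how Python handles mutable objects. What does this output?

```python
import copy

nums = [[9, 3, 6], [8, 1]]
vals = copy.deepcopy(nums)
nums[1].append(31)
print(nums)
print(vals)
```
[[9, 3, 6], [8, 1, 31]]
[[9, 3, 6], [8, 1]]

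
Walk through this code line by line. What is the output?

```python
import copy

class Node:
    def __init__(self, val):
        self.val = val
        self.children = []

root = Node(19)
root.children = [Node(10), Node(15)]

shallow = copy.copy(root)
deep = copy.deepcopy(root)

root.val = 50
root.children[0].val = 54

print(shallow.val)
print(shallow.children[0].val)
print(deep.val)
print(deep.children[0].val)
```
19
54
19
10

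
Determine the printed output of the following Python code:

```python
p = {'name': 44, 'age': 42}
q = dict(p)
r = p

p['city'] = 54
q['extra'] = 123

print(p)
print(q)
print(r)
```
{'name': 44, 'age': 42, 'city': 54}
{'name': 44, 'age': 42, 'extra': 123}
{'name': 44, 'age': 42, 'city': 54}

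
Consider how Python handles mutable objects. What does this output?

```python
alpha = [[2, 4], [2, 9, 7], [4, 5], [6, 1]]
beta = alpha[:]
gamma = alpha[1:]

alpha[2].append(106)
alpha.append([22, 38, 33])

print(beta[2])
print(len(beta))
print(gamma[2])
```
[4, 5, 106]
4
[6, 1]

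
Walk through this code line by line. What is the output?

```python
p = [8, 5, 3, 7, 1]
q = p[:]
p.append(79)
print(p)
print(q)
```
[8, 5, 3, 7, 1, 79]
[8, 5, 3, 7, 1]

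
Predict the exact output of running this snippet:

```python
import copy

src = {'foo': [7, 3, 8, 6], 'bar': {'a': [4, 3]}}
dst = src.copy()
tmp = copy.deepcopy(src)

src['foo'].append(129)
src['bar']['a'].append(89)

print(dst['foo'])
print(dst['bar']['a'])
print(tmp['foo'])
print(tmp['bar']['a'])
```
[7, 3, 8, 6, 129]
[4, 3, 89]
[7, 3, 8, 6]
[4, 3]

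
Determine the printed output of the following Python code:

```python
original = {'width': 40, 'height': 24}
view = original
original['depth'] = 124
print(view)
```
{'width': 40, 'height': 24, 'depth': 124}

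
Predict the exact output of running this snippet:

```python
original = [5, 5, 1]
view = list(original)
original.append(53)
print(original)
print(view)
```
[5, 5, 1, 53]
[5, 5, 1]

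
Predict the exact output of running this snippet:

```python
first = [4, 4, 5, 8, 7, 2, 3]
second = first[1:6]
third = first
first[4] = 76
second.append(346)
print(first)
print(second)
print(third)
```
[4, 4, 5, 8, 76, 2, 3]
[4, 5, 8, 7, 2, 346]
[4, 4, 5, 8, 76, 2, 3]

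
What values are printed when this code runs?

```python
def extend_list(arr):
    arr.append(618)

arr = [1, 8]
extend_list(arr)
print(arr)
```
[1, 8, 618]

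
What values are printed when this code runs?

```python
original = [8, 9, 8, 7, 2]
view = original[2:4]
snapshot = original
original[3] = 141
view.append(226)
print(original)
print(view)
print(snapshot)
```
[8, 9, 8, 141, 2]
[8, 7, 226]
[8, 9, 8, 141, 2]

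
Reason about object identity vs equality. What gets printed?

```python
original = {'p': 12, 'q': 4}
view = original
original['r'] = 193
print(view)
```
{'p': 12, 'q': 4, 'r': 193}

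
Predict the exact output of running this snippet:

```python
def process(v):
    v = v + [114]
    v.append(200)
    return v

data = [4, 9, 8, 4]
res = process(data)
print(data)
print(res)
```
[4, 9, 8, 4]
[4, 9, 8, 4, 114, 200]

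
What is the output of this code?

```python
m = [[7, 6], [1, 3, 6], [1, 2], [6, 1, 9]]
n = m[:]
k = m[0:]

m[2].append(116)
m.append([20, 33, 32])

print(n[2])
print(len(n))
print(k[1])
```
[1, 2, 116]
4
[1, 3, 6]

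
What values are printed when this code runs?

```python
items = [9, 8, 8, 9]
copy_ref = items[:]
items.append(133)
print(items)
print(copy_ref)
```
[9, 8, 8, 9, 133]
[9, 8, 8, 9]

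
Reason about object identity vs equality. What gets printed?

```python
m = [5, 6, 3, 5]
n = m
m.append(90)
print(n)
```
[5, 6, 3, 5, 90]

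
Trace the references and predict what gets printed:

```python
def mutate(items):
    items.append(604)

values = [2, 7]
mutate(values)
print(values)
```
[2, 7, 604]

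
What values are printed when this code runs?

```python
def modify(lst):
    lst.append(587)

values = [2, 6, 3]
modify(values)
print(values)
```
[2, 6, 3, 587]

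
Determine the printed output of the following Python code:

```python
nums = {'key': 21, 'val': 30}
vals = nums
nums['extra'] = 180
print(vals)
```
{'key': 21, 'val': 30, 'extra': 180}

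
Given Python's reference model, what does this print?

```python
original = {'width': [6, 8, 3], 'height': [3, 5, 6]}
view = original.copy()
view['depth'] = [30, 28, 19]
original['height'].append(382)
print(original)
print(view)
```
{'width': [6, 8, 3], 'height': [3, 5, 6, 382]}
{'width': [6, 8, 3], 'height': [3, 5, 6, 382], 'depth': [30, 28, 19]}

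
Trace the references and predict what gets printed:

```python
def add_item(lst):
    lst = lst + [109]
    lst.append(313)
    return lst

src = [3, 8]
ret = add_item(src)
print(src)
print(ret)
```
[3, 8]
[3, 8, 109, 313]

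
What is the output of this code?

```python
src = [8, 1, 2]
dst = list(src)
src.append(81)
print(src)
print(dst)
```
[8, 1, 2, 81]
[8, 1, 2]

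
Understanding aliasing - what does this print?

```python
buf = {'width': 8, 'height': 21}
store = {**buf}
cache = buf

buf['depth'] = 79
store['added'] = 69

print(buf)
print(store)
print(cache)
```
{'width': 8, 'height': 21, 'depth': 79}
{'width': 8, 'height': 21, 'added': 69}
{'width': 8, 'height': 21, 'depth': 79}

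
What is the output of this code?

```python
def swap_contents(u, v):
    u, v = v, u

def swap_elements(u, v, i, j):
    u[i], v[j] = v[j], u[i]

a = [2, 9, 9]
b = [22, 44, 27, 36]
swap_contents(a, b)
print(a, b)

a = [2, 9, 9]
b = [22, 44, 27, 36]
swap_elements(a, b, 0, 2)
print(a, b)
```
[2, 9, 9] [22, 44, 27, 36]
[27, 9, 9] [22, 44, 2, 36]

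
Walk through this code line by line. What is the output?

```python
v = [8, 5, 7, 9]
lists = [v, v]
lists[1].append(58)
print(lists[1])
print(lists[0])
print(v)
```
[8, 5, 7, 9, 58]
[8, 5, 7, 9, 58]
[8, 5, 7, 9, 58]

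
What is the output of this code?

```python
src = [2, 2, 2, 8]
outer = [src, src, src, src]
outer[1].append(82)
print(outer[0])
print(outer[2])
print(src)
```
[2, 2, 2, 8, 82]
[2, 2, 2, 8, 82]
[2, 2, 2, 8, 82]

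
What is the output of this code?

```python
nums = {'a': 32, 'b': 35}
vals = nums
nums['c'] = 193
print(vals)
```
{'a': 32, 'b': 35, 'c': 193}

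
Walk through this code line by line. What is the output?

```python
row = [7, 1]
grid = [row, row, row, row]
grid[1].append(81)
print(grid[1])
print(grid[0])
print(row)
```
[7, 1, 81]
[7, 1, 81]
[7, 1, 81]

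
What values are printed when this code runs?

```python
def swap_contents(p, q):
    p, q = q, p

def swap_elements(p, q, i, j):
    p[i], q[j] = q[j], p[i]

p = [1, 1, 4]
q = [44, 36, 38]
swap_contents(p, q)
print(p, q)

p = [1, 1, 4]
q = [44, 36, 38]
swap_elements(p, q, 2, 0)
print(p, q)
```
[1, 1, 4] [44, 36, 38]
[1, 1, 44] [4, 36, 38]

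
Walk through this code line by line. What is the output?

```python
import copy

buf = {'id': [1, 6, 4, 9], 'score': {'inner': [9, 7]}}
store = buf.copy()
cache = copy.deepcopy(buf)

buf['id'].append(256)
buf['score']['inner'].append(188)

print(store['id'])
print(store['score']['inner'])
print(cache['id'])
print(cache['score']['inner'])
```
[1, 6, 4, 9, 256]
[9, 7, 188]
[1, 6, 4, 9]
[9, 7]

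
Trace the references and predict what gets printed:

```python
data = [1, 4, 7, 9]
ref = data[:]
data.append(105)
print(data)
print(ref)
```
[1, 4, 7, 9, 105]
[1, 4, 7, 9]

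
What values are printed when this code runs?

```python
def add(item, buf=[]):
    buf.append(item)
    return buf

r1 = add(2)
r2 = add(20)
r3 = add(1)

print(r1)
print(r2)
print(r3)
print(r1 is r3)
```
[2, 20, 1]
[2, 20, 1]
[2, 20, 1]
True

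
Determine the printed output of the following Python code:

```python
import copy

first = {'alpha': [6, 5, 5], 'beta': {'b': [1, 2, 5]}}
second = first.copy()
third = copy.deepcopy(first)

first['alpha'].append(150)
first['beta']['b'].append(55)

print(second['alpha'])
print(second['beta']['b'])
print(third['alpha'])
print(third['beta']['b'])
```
[6, 5, 5, 150]
[1, 2, 5, 55]
[6, 5, 5]
[1, 2, 5]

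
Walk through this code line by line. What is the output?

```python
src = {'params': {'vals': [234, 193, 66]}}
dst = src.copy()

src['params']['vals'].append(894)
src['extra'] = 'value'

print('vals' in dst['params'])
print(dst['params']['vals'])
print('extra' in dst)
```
True
[234, 193, 66, 894]
False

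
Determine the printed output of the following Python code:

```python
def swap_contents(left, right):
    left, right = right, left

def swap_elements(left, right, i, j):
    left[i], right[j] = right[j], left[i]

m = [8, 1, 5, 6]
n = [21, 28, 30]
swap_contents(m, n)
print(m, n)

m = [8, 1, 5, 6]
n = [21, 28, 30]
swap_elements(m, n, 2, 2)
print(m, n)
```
[8, 1, 5, 6] [21, 28, 30]
[8, 1, 30, 6] [21, 28, 5]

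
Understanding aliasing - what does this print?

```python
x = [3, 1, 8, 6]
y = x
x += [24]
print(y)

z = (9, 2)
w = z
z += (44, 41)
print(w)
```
[3, 1, 8, 6, 24]
(9, 2)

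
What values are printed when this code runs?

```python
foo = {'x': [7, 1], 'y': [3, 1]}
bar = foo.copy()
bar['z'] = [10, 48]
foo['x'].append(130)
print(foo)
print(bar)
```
{'x': [7, 1, 130], 'y': [3, 1]}
{'x': [7, 1, 130], 'y': [3, 1], 'z': [10, 48]}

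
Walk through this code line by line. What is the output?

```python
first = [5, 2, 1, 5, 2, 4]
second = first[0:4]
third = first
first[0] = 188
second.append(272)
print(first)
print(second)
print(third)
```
[188, 2, 1, 5, 2, 4]
[5, 2, 1, 5, 272]
[188, 2, 1, 5, 2, 4]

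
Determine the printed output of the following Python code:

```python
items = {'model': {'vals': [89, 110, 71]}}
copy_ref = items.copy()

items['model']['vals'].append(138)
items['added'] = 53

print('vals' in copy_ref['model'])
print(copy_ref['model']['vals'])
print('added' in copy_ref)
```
True
[89, 110, 71, 138]
False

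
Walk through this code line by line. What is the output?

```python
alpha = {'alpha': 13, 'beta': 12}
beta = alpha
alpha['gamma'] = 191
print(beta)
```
{'alpha': 13, 'beta': 12, 'gamma': 191}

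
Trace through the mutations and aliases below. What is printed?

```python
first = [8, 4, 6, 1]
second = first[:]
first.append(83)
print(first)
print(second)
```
[8, 4, 6, 1, 83]
[8, 4, 6, 1]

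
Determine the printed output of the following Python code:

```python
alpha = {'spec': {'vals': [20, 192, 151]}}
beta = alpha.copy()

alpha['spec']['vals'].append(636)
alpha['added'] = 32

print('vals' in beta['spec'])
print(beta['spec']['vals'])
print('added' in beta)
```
True
[20, 192, 151, 636]
False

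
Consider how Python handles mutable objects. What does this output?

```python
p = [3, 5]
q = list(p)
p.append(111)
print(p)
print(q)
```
[3, 5, 111]
[3, 5]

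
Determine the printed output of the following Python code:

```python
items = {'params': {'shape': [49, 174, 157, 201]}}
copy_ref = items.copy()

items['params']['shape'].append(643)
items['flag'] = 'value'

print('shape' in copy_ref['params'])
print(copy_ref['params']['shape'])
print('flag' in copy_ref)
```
True
[49, 174, 157, 201, 643]
False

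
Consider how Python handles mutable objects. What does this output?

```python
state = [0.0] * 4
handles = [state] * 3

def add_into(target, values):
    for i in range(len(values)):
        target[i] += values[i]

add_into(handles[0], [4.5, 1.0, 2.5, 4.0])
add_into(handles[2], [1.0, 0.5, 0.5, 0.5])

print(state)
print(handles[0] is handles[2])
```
[5.5, 1.5, 3.0, 4.5]
True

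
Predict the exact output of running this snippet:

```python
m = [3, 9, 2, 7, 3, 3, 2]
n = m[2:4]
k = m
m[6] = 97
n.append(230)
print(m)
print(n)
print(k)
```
[3, 9, 2, 7, 3, 3, 97]
[2, 7, 230]
[3, 9, 2, 7, 3, 3, 97]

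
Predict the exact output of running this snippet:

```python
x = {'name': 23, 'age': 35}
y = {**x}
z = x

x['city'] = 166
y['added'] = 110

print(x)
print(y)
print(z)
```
{'name': 23, 'age': 35, 'city': 166}
{'name': 23, 'age': 35, 'added': 110}
{'name': 23, 'age': 35, 'city': 166}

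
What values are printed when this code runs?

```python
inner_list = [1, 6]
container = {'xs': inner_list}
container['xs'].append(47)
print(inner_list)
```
[1, 6, 47]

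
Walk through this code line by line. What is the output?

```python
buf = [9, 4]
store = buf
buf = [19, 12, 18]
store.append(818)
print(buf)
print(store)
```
[19, 12, 18]
[9, 4, 818]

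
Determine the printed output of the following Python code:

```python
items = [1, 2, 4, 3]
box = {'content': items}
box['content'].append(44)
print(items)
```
[1, 2, 4, 3, 44]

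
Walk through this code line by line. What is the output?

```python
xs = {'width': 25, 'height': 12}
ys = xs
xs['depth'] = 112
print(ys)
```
{'width': 25, 'height': 12, 'depth': 112}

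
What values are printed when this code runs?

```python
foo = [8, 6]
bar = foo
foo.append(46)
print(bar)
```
[8, 6, 46]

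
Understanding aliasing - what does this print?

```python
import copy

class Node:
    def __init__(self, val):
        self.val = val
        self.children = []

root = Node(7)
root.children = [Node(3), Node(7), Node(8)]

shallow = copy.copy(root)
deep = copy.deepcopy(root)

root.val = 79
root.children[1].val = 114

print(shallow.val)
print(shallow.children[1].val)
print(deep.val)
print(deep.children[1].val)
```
7
114
7
7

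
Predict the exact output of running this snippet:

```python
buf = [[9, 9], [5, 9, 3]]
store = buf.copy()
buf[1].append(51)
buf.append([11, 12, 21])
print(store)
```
[[9, 9], [5, 9, 3, 51]]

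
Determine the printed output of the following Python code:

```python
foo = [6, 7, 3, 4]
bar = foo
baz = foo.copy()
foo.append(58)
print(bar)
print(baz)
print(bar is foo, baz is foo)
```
[6, 7, 3, 4, 58]
[6, 7, 3, 4]
True False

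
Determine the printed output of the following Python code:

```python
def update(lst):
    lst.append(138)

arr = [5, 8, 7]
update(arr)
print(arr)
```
[5, 8, 7, 138]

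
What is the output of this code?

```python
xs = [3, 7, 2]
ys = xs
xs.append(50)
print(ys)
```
[3, 7, 2, 50]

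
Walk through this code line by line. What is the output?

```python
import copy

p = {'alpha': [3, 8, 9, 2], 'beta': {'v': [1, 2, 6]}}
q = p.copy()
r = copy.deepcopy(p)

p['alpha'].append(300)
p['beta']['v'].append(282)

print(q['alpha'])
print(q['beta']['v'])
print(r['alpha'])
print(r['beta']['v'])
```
[3, 8, 9, 2, 300]
[1, 2, 6, 282]
[3, 8, 9, 2]
[1, 2, 6]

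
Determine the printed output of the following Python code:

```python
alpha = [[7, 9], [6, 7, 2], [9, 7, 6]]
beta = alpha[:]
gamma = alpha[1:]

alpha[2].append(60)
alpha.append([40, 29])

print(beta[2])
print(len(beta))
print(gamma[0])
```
[9, 7, 6, 60]
3
[6, 7, 2]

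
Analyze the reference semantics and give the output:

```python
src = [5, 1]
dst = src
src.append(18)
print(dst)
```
[5, 1, 18]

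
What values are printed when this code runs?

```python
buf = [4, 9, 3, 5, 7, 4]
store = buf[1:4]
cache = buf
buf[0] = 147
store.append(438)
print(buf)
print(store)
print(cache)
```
[147, 9, 3, 5, 7, 4]
[9, 3, 5, 438]
[147, 9, 3, 5, 7, 4]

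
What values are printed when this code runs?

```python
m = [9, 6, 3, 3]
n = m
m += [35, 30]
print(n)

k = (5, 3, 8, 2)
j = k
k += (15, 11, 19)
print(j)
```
[9, 6, 3, 3, 35, 30]
(5, 3, 8, 2)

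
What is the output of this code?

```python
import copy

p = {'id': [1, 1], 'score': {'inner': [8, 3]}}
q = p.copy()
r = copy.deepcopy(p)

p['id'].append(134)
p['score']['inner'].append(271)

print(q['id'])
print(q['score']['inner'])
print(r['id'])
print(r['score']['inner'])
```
[1, 1, 134]
[8, 3, 271]
[1, 1]
[8, 3]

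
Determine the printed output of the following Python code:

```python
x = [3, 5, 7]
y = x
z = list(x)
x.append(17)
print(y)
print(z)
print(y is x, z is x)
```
[3, 5, 7, 17]
[3, 5, 7]
True False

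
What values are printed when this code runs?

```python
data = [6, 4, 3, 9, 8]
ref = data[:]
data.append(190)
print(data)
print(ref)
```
[6, 4, 3, 9, 8, 190]
[6, 4, 3, 9, 8]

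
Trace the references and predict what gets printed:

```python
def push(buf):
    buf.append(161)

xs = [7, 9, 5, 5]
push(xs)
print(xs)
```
[7, 9, 5, 5, 161]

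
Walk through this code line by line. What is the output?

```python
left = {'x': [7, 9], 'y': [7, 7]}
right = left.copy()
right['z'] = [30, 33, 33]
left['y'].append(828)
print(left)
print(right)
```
{'x': [7, 9], 'y': [7, 7, 828]}
{'x': [7, 9], 'y': [7, 7, 828], 'z': [30, 33, 33]}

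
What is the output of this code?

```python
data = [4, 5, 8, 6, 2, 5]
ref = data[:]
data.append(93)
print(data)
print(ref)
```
[4, 5, 8, 6, 2, 5, 93]
[4, 5, 8, 6, 2, 5]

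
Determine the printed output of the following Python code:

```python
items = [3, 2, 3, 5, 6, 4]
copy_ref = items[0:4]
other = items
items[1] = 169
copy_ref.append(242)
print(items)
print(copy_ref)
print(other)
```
[3, 169, 3, 5, 6, 4]
[3, 2, 3, 5, 242]
[3, 169, 3, 5, 6, 4]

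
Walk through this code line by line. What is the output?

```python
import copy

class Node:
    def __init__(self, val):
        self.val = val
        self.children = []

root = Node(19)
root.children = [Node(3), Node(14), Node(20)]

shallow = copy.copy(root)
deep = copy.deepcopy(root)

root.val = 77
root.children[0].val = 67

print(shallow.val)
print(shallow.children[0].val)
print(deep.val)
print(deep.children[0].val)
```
19
67
19
3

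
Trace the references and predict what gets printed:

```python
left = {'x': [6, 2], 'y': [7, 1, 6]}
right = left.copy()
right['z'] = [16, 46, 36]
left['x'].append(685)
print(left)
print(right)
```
{'x': [6, 2, 685], 'y': [7, 1, 6]}
{'x': [6, 2, 685], 'y': [7, 1, 6], 'z': [16, 46, 36]}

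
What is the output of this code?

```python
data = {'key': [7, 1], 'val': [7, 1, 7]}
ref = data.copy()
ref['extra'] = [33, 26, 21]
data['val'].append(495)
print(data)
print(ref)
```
{'key': [7, 1], 'val': [7, 1, 7, 495]}
{'key': [7, 1], 'val': [7, 1, 7, 495], 'extra': [33, 26, 21]}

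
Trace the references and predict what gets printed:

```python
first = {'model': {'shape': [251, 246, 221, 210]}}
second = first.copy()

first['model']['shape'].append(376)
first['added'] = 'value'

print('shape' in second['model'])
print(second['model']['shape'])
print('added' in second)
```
True
[251, 246, 221, 210, 376]
False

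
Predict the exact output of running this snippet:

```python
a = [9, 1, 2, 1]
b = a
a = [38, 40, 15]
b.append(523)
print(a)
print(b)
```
[38, 40, 15]
[9, 1, 2, 1, 523]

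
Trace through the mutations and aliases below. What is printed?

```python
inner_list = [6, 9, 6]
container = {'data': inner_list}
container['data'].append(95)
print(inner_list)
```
[6, 9, 6, 95]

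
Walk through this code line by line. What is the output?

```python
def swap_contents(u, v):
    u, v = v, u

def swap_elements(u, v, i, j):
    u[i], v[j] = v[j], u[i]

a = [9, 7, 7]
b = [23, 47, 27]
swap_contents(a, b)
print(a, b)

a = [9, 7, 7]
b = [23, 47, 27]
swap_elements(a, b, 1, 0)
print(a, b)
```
[9, 7, 7] [23, 47, 27]
[9, 23, 7] [7, 47, 27]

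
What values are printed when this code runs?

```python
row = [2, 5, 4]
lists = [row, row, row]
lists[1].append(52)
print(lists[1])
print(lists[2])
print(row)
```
[2, 5, 4, 52]
[2, 5, 4, 52]
[2, 5, 4, 52]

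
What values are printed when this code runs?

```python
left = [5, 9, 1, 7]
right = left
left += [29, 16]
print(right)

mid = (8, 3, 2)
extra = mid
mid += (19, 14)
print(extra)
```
[5, 9, 1, 7, 29, 16]
(8, 3, 2)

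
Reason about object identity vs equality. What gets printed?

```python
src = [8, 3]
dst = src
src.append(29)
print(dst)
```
[8, 3, 29]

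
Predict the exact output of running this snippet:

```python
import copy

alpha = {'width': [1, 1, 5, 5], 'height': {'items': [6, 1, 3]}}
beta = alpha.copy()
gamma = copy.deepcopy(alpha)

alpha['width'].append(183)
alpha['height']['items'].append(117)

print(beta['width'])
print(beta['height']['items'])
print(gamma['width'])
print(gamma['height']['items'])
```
[1, 1, 5, 5, 183]
[6, 1, 3, 117]
[1, 1, 5, 5]
[6, 1, 3]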